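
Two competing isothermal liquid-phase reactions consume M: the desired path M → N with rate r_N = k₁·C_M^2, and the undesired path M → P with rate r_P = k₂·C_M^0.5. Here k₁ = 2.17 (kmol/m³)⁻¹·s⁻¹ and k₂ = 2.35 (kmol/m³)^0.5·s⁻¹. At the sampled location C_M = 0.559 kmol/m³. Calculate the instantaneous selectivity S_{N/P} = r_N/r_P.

0.386

S_{N/P} = r_N/r_P = (k₁·C_M^2)/(k₂·C_M^0.5) = (k₁/k₂)·C_M^1.5.
= (2.17×0.5590^2) / (2.35×0.5590^0.5) = 0.6781/1.757 = 0.386.
Since the desired path is higher order in M, keeping C_M high (PFR or concentrated feed) favours N.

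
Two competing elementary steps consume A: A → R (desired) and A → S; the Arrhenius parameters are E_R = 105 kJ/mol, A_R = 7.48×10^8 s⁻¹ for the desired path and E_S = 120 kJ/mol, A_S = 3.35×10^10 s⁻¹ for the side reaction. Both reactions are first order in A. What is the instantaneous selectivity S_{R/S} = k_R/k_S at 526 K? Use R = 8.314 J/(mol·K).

0.689

Since both paths have the same order in A, the concentration cancels and S_{R/S} = k_R/k_S = (A_R/A_S)·exp[(E_S−E_R)/(RT)].
(E_S−E_R)/(RT) = (120−105)×10³/(8.314×526) = 15000/4373 = 3.430.
k_R/k_S = (7.48×10^8/3.35×10^10)·exp(3.430) = 0.02233 × 30.88 = 0.689.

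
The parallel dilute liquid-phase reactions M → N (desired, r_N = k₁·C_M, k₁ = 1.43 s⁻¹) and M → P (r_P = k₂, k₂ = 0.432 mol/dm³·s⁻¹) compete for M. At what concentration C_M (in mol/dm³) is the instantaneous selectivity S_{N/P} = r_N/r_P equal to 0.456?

S_{N/P} = (k₁/k₂)·C_M ⇒ C_M = S·k₂/k₁.
= 0.456×0.432/1.43 = 0.138 mol/dm³.

0.138 mol/dm³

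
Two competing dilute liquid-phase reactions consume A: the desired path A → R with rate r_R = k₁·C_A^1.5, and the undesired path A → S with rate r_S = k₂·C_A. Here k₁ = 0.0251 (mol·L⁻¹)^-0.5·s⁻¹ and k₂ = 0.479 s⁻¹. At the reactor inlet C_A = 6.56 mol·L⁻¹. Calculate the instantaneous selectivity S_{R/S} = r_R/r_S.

S_{R/S} = r_R/r_S = (k₁·C_A^1.5)/(k₂·C_A) = (k₁/k₂)·C_A^0.5.
= (0.0251×6.560^1.5) / (0.479×6.560) = 0.4217/3.142 = 0.134.
Since the desired path is higher order in A, keeping C_A high (PFR or concentrated feed) favours R.

0.134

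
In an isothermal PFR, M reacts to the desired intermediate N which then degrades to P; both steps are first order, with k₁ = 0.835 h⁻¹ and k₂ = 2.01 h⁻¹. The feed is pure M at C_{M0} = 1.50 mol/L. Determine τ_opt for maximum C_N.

0.748 h

Setting dC_N/dτ = 0 gives τ_opt = ln(k₂/k₁)/(k₂−k₁).
= ln(2.01/0.835)/(2.01−0.835) = ln(2.407)/1.175 = 0.8785/1.175 = 0.748 h.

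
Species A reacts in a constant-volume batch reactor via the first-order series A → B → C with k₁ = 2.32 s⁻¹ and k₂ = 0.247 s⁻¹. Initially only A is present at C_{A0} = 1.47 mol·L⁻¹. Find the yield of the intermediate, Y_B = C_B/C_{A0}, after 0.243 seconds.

0.417

For first-order series with pure A initially, C_B(t) = k₁C_{A0}/(k₂−k₁)·(e^(−k₁t) − e^(−k₂t)).
e^(−k₁t) = e^(−2.32×0.243) = e^(−0.5638) = 0.5691; e^(−k₂t) = e^(−0.06002) = 0.9417.
C_B = 2.32×1.47/(0.247−2.32) × (0.5691−0.9417) = (-1.645)×(-0.3727) = 0.6131 mol·L⁻¹.
Y_B = C_B/C_{A0} = 0.6131/1.47 = 0.417.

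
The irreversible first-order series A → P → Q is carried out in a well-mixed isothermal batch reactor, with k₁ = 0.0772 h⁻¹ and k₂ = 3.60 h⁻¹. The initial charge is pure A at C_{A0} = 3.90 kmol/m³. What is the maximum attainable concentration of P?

For a first-order series the maximum intermediate yield is C_{P,max}/C_{A0} = (k₁/k₂)^[k₂/(k₂−k₁)].
= (0.0772/3.60)^(3.60/(3.60−0.0772)) = (0.02144)^(1.022) = 0.01971.
C_{P,max} = 0.01971×3.90 = 0.0769 kmol/m³.

0.0769 kmol/m³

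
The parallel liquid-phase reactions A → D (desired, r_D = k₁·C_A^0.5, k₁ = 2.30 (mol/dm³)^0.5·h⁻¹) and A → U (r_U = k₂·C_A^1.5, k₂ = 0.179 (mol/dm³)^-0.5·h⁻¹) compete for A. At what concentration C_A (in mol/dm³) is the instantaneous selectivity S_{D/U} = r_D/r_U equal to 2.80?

4.59 mol/dm³

S_{D/U} = (k₁/k₂)·C_A⁻¹ ⇒ C_A = (S·k₂/k₁)^(-1).
= (2.80×0.179/2.30)^(-1) = (0.2179)^(-1) = 4.59 mol/dm³.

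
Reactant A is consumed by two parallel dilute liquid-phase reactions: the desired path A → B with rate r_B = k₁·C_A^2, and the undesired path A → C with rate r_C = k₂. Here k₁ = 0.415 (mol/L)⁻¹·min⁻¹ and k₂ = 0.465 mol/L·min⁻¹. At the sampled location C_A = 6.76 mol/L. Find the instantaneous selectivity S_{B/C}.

S_{B/C} = r_B/r_C = (k₁·C_A^2)/(k₂) = (k₁/k₂)·C_A^2.
= (0.415×6.760^2) / (0.465) = 18.96/0.4650 = 40.8.

40.8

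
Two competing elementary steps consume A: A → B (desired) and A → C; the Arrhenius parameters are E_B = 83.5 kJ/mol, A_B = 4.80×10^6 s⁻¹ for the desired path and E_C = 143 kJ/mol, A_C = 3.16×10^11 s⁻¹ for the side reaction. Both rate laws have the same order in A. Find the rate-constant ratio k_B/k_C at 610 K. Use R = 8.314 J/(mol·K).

With equal orders, S_{B/C} = k_B/k_C = (A_B/A_C)·exp[(E_C−E_B)/(RT)].
(E_C−E_B)/(RT) = (143−83.5)×10³/(8.314×610) = 59500/5072 = 11.73.
k_B/k_C = (4.80×10^6/3.16×10^11)·exp(11.73) = 1.519×10^-5 × 1.245×10^5 = 1.89.
Since E_B < E_C, lowering the temperature improves selectivity toward B.

1.89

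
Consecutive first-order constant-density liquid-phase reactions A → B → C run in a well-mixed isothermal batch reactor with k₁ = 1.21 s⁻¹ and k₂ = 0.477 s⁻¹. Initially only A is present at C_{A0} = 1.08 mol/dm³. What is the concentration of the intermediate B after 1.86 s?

0.546 mol/dm³

The intermediate concentration in a first-order A→B→C sequence is C_B = k₁C_{A0}(e^(−k₁t) − e^(−k₂t))/(k₂−k₁).
e^(−k₁t) = e^(−1.21×1.86) = e^(−2.251) = 0.1053; e^(−k₂t) = e^(−0.8872) = 0.4118.
C_B = 1.21×1.08/(0.477−1.21) × (0.1053−0.4118) = (-1.783)×(-0.3065) = 0.5464 mol/dm³.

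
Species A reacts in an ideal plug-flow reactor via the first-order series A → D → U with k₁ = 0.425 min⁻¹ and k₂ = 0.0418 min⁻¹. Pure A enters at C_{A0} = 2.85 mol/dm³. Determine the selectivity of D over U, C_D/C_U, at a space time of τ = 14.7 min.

The intermediate concentration in a first-order A→B→C sequence is C_D = k₁C_{A0}(e^(−k₁τ) − e^(−k₂τ))/(k₂−k₁).
e^(−k₁τ) = e^(−0.425×14.7) = e^(−6.247) = 0.001935; e^(−k₂τ) = e^(−0.6145) = 0.5409.
C_D = 0.425×2.85/(0.0418−0.425) × (0.001935−0.5409) = (-3.161)×(-0.5390) = 1.704 mol/dm³.
C_A = C_{A0}e^(−k₁τ) = 0.005516 mol/dm³, so C_U = C_{A0}−C_A−C_D = 1.141 mol/dm³; C_D/C_U = 1.49.

1.49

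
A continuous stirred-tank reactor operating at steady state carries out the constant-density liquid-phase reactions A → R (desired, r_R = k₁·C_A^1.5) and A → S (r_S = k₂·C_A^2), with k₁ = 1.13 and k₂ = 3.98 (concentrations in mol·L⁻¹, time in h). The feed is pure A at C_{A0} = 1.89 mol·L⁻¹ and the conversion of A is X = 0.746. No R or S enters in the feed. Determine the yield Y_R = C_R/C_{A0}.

0.217

Exit C_A = C_{A0}(1−X) = 1.89×0.254 = 0.4801 mol·L⁻¹.
Rates in a CSTR are evaluated at the outlet concentration: r_R = 1.13×0.4801^1.5 = 0.3759, r_S = 3.98×0.4801^2 = 0.9172.
Fraction of consumed A going to R: r_R/(r_R+r_S) = 0.2907.
C_R = 0.2907·C_{A0}·X = 0.2907×1.89×0.746 = 0.410 mol·L⁻¹; Y_R = C_R/C_{A0} = 0.217.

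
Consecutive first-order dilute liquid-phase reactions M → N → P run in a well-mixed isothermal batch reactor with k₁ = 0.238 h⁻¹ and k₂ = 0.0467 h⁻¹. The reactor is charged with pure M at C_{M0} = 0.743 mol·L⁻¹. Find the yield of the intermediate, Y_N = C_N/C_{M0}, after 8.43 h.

For first-order series with pure M initially, C_N(t) = k₁C_{M0}/(k₂−k₁)·(e^(−k₁t) − e^(−k₂t)).
e^(−k₁t) = e^(−0.238×8.43) = e^(−2.006) = 0.1345; e^(−k₂t) = e^(−0.3937) = 0.6746.
C_N = 0.238×0.743/(0.0467−0.238) × (0.1345−0.6746) = (-0.9244)×(-0.5401) = 0.4992 mol·L⁻¹.
Y_N = C_N/C_{M0} = 0.4992/0.743 = 0.672.

0.672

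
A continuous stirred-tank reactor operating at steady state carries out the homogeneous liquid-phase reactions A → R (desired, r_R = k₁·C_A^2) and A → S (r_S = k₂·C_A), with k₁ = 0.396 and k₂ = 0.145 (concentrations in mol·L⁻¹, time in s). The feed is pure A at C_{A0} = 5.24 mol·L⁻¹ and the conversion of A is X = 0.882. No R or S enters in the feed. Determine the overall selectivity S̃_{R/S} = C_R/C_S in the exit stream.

Exit C_A = C_{A0}(1−X) = 5.24×0.118 = 0.6183 mol·L⁻¹.
In a CSTR the entire volume is at exit conditions, so r_R = 0.396×0.6183^2 = 0.1514 and r_S = 0.145×0.6183 = 0.08966.
Overall selectivity = C_R/C_S = r_Rτ/(r_Sτ) = r_R/r_S = 1.69.

1.69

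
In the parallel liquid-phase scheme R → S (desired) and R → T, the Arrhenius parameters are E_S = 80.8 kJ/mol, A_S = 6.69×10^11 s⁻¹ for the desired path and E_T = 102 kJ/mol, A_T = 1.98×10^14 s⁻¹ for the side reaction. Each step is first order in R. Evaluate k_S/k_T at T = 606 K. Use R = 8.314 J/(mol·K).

0.227

Since both paths have the same order in R, the concentration cancels and S_{S/T} = k_S/k_T = (A_S/A_T)·exp[(E_T−E_S)/(RT)].
(E_T−E_S)/(RT) = (102−80.8)×10³/(8.314×606) = 21200/5038 = 4.208.
k_S/k_T = (6.69×10^11/1.98×10^14)·exp(4.208) = 0.003379 × 67.21 = 0.227.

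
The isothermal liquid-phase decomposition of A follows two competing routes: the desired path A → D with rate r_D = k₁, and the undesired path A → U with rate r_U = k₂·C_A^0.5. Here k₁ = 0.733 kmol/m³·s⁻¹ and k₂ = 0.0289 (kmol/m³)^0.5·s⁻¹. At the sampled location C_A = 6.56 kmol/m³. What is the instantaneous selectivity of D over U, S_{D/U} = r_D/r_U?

S_{D/U} = r_D/r_U = (k₁)/(k₂·C_A^0.5) = (k₁/k₂)·C_A^-0.5.
= (0.733) / (0.0289×6.560^0.5) = 0.7330/0.07402 = 9.90.

9.90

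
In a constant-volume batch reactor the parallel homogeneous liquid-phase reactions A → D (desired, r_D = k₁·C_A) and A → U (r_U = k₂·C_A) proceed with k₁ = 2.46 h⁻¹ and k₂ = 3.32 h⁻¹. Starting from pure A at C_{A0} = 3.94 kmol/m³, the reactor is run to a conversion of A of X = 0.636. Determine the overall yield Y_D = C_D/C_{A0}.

0.271

C_A = C_{A0}(1−X) = 1.434 kmol/m³.
Both paths are first order in A, so the instantaneous fraction to D is constant: dC_D/d(−C_A) = k₁/(k₁+k₂) = 0.4256.
C_D = 0.4256·(C_{A0}−C_A) = 0.4256×2.506 = 1.07 kmol/m³.
Y_D = C_D/C_{A0} = 1.066/3.94 = 0.271.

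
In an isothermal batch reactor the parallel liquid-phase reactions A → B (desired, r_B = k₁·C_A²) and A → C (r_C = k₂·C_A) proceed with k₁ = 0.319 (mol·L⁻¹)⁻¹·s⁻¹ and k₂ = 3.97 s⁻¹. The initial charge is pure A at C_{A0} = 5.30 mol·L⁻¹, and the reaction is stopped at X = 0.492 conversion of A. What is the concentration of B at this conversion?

C_A = C_{A0}(1−X) = 2.692 mol·L⁻¹.
Along a PFR/batch, dC_C/dC_A = −r_C/(r_B+r_C) = −k₂/(k₂+k₁·C_A).
Integrating from C_{A0} to C_A: C_C = (3.97/0.319)·ln[(3.97+0.319·5.30)/(3.97+0.319·2.69)] = 12.45·ln(5.661/4.829) = 1.978 mol·L⁻¹.
Then C_B = (C_{A0}−C_A) − C_C = 2.608 − 1.978 = 0.6296 mol·L⁻¹.

0.630 mol·L⁻¹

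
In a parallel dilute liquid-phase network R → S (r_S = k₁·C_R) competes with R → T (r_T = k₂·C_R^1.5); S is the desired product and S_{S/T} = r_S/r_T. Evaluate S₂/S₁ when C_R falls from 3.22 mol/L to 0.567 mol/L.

S_{S/T} = (k₁/k₂)·C_R^-0.5, so S₂/S₁ = (C_{R,2}/C_{R,1})^-0.5.
= (0.567/3.22)^(-0.5) = (0.1761)^(-0.5) = 2.38.

2.38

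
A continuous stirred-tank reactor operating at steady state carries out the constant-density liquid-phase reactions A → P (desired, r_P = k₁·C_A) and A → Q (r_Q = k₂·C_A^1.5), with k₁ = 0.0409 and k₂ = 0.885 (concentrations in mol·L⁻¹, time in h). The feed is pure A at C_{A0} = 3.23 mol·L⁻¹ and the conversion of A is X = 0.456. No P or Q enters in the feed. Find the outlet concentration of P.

0.0496 mol·L⁻¹

Exit C_A = C_{A0}(1−X) = 3.23×0.544 = 1.757 mol·L⁻¹.
In a CSTR the entire volume is at exit conditions, so r_P = 0.0409×1.757 = 0.07187 and r_Q = 0.885×1.757^1.5 = 2.061.
Fraction of consumed A going to P: r_P/(r_P+r_Q) = 0.03369.
C_P = 0.03369·C_{A0}·X = 0.03369×3.23×0.456 = 0.0496 mol·L⁻¹.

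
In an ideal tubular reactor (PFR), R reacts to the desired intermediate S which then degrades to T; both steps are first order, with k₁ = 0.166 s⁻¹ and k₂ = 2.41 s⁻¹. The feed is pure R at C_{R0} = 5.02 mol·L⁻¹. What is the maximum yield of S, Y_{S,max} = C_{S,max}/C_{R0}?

0.0565

Evaluating C_S at τ_opt = ln(k₂/k₁)/(k₂−k₁) gives C_{S,max}/C_{R0} = (k₁/k₂)^[k₂/(k₂−k₁)].
= (0.166/2.41)^(2.41/(2.41−0.166)) = (0.06888)^(1.074) = 0.05651.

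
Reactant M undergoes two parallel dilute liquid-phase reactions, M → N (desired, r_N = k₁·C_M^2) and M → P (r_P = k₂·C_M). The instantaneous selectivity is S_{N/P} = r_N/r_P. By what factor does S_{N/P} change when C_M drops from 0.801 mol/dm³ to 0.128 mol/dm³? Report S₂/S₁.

S_{N/P} = (k₁/k₂)·C_M, so S₂/S₁ = (C_{M,2}/C_{M,1}).
= 0.128/0.801 = 0.160.

0.160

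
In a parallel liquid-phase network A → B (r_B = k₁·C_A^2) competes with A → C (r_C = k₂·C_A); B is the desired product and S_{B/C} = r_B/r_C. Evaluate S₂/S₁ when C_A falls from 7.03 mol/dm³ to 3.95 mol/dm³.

S_{B/C} = (k₁/k₂)·C_A, so S₂/S₁ = (C_{A,2}/C_{A,1}).
= 3.95/7.03 = 0.562.
Selectivity toward B falls as C_A falls — high-concentration operation is favoured.

0.562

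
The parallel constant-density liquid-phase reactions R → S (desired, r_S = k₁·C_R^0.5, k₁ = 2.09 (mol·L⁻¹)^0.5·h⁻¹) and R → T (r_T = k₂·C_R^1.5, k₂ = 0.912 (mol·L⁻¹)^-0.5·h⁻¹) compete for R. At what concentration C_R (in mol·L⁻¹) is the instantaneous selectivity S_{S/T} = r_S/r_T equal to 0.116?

19.8 mol·L⁻¹

S_{S/T} = (k₁/k₂)·C_R⁻¹ ⇒ C_R = (S·k₂/k₁)^(-1).
= (0.116×0.912/2.09)^(-1) = (0.05062)^(-1) = 19.8 mol·L⁻¹.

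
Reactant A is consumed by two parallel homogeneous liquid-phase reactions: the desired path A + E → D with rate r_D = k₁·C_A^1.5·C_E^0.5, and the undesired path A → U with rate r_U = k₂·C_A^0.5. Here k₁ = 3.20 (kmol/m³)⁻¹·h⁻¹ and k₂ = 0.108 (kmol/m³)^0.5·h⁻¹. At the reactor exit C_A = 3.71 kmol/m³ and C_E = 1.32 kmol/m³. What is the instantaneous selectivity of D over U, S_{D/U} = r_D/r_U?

S_{D/U} = r_D/r_U = (k₁·C_A^1.5·C_E^0.5)/(k₂·C_A^0.5) = (k₁/k₂)·C_A·C_E^0.5.
= (3.20×3.710^1.5×1.320^0.5) / (0.108×3.710^0.5) = 26.27/0.2080 = 126.

126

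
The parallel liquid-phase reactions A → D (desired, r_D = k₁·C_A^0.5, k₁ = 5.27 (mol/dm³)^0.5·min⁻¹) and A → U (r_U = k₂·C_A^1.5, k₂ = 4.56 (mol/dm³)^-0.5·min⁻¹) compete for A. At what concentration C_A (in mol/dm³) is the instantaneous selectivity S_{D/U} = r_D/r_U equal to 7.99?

0.145 mol/dm³

S_{D/U} = (k₁/k₂)·C_A⁻¹ ⇒ C_A = (S·k₂/k₁)^(-1).
= (7.99×4.56/5.27)^(-1) = (6.914)^(-1) = 0.145 mol/dm³.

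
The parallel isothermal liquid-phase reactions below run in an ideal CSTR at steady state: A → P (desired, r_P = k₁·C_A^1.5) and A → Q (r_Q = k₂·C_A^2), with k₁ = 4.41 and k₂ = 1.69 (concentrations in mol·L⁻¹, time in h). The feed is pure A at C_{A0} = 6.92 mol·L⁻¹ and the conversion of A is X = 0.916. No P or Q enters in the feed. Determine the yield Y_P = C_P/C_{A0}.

Exit C_A = C_{A0}(1−X) = 6.92×0.0840 = 0.5813 mol·L⁻¹.
Rates in a CSTR are evaluated at the outlet concentration: r_P = 4.41×0.5813^1.5 = 1.954, r_Q = 1.69×0.5813^2 = 0.5710.
Fraction of consumed A going to P: r_P/(r_P+r_Q) = 0.7739.
C_P = 0.7739·C_{A0}·X = 0.7739×6.92×0.916 = 4.91 mol·L⁻¹; Y_P = C_P/C_{A0} = 0.709.

0.709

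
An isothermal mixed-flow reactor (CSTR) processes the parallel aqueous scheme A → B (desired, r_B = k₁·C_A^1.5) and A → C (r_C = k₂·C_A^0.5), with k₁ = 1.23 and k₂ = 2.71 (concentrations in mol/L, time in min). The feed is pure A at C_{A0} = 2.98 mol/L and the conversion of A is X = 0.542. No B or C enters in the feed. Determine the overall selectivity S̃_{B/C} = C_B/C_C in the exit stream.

Exit C_A = C_{A0}(1−X) = 2.98×0.458 = 1.365 mol/L.
In a CSTR the entire volume is at exit conditions, so r_B = 1.23×1.365^1.5 = 1.961 and r_C = 2.71×1.365^0.5 = 3.166.
Overall selectivity = C_B/C_C = r_Bτ/(r_Cτ) = r_B/r_C = 0.619.

0.619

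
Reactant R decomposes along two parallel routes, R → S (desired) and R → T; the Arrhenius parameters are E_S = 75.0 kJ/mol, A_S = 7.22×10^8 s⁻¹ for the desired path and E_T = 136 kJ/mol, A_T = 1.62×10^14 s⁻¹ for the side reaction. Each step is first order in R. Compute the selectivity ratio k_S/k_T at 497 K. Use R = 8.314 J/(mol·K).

k_S/k_T = (A_S/A_T)·exp[−(E_S−E_T)/(RT)] = (A_S/A_T)·exp[(E_T−E_S)/(RT)].
(E_T−E_S)/(RT) = (136−75.0)×10³/(8.314×497) = 61000/4132 = 14.76.
k_S/k_T = (7.22×10^8/1.62×10^14)·exp(14.76) = 4.457×10^-6 × 2.578×10^6 = 11.5.
Since E_S < E_T, lowering the temperature improves selectivity toward S.

11.5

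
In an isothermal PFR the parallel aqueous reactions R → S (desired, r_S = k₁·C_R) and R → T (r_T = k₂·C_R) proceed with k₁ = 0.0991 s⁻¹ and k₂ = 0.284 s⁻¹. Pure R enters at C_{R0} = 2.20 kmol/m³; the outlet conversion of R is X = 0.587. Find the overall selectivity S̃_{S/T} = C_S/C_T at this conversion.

0.349

C_R = C_{R0}(1−X) = 0.9086 kmol/m³.
Both paths are first order in R, so the instantaneous fraction to S is constant: dC_S/d(−C_R) = k₁/(k₁+k₂) = 0.2587.
C_S = 0.2587·(C_{R0}−C_R) = 0.2587×1.291 = 0.334 kmol/m³.
C_T = (C_{R0}−C_R)−C_S = 0.9573 kmol/m³; S̃_{S/T} = 0.3341/0.9573 = 0.349.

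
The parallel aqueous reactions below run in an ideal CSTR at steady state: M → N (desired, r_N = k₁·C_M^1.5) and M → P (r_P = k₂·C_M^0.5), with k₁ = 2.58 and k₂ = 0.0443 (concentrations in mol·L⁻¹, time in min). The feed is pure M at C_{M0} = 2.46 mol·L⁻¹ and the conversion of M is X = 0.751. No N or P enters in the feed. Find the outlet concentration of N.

1.80 mol·L⁻¹

Exit C_M = C_{M0}(1−X) = 2.46×0.249 = 0.6125 mol·L⁻¹.
In a CSTR the entire volume is at exit conditions, so r_N = 2.58×0.6125^1.5 = 1.237 and r_P = 0.0443×0.6125^0.5 = 0.03467.
Fraction of consumed M going to N: r_N/(r_N+r_P) = 0.9727.
C_N = 0.9727·C_{M0}·X = 0.9727×2.46×0.751 = 1.80 mol·L⁻¹.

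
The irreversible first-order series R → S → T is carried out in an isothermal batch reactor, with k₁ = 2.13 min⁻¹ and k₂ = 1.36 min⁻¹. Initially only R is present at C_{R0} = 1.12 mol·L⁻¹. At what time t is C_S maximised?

0.583 min

For first-order series the maximum of C_S occurs at t_opt = ln(k₂/k₁)/(k₂−k₁).
= ln(1.36/2.13)/(1.36−2.13) = ln(0.6385)/-0.7700 = -0.4486/-0.7700 = 0.583 min.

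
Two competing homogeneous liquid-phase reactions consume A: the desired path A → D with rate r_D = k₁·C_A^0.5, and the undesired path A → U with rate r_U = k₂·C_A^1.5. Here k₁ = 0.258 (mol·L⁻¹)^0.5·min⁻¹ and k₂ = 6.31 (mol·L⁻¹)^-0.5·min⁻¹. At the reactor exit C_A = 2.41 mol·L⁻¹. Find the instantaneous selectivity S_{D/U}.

0.0170

S_{D/U} = r_D/r_U = (k₁·C_A^0.5)/(k₂·C_A^1.5) = (k₁/k₂)·C_A⁻¹.
= (0.258×2.410^0.5) / (6.31×2.410^1.5) = 0.4005/23.61 = 0.0170.
The undesired path is higher order in A, so low C_A (CSTR or dilute feed) favours D.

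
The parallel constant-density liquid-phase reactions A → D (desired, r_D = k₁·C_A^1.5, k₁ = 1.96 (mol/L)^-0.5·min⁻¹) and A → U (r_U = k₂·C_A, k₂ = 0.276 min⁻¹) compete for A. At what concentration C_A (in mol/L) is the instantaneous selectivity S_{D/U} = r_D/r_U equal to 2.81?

S_{D/U} = (k₁/k₂)·C_A^0.5 ⇒ C_A = (S·k₂/k₁)^(2).
= (2.81×0.276/1.96)^(2) = (0.3957)^(2) = 0.157 mol/L.

0.157 mol/L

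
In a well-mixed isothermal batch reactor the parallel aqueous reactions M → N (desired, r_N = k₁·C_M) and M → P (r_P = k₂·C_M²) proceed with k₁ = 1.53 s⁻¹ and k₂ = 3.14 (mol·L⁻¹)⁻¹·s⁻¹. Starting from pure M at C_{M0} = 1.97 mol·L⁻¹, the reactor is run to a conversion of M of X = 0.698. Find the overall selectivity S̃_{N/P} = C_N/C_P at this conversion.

0.410

C_M = C_{M0}(1−X) = 0.5949 mol·L⁻¹.
Along a PFR/batch, dC_N/dC_M = −r_N/(r_N+r_P) = −k₁/(k₁+k₂·C_M).
Integrating from C_{M0} to C_M: C_N = (1.53/3.14)·ln[(1.53+3.14·1.97)/(1.53+3.14·0.595)] = 0.4873·ln(7.716/3.398) = 0.3996 mol·L⁻¹.
C_P = (C_{M0}−C_M)−C_N = 0.9755 mol·L⁻¹; S̃_{N/P} = 0.3996/0.9755 = 0.410.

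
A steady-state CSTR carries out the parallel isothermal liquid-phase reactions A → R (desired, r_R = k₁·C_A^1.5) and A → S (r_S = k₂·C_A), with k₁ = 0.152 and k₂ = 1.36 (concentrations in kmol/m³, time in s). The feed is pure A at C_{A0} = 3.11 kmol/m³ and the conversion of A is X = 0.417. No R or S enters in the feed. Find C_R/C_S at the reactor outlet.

Exit C_A = C_{A0}(1−X) = 3.11×0.583 = 1.813 kmol/m³.
Rates in a CSTR are evaluated at the outlet concentration: r_R = 0.152×1.813^1.5 = 0.3711, r_S = 1.36×1.813 = 2.466.
Overall selectivity = C_R/C_S = r_Rτ/(r_Sτ) = r_R/r_S = 0.150.

0.150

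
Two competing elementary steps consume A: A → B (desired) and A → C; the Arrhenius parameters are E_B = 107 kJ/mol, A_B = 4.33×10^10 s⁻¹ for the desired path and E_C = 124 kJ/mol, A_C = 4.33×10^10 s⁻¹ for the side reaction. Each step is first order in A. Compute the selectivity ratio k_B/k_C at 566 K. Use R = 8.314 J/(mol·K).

37.1

k_B/k_C = (A_B/A_C)·exp[−(E_B−E_C)/(RT)] = (A_B/A_C)·exp[(E_C−E_B)/(RT)].
(E_C−E_B)/(RT) = (124−107)×10³/(8.314×566) = 17000/4706 = 3.613.
k_B/k_C = (4.33×10^10/4.33×10^10)·exp(3.613) = 1.000 × 37.06 = 37.1.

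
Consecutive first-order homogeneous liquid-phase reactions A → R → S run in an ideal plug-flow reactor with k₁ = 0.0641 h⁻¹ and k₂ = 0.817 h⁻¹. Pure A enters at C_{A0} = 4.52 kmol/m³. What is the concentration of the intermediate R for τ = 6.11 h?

0.258 kmol/m³

Solving the coupled first-order balances gives C_R(τ) = [k₁/(k₂−k₁)]·C_{A0}·(e^(−k₁τ) − e^(−k₂τ)).
e^(−k₁τ) = e^(−0.0641×6.11) = e^(−0.3917) = 0.6759; e^(−k₂τ) = e^(−4.992) = 0.006793.
C_R = 0.0641×4.52/(0.817−0.0641) × (0.6759−0.006793) = 0.3848×0.6691 = 0.2575 kmol/m³.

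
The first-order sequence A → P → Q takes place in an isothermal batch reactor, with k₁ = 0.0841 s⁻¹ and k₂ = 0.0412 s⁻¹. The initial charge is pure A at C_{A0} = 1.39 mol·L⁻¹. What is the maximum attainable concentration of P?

0.700 mol·L⁻¹

For a first-order series the maximum intermediate yield is C_{P,max}/C_{A0} = (k₁/k₂)^[k₂/(k₂−k₁)].
= (0.0841/0.0412)^(0.0412/(0.0412−0.0841)) = (2.041)^(-0.9604) = 0.5039.
C_{P,max} = 0.5039×1.39 = 0.700 mol·L⁻¹.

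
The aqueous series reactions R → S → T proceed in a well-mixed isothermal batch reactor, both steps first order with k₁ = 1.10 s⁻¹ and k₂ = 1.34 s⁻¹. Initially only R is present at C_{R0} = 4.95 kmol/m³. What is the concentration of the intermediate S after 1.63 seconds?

Solving the coupled first-order balances gives C_S(t) = [k₁/(k₂−k₁)]·C_{R0}·(e^(−k₁t) − e^(−k₂t)).
e^(−k₁t) = e^(−1.10×1.63) = e^(−1.793) = 0.1665; e^(−k₂t) = e^(−2.184) = 0.1126.
C_S = 1.10×4.95/(1.34−1.10) × (0.1665−0.1126) = 22.69×0.05389 = 1.223 kmol/m³.

1.22 kmol/m³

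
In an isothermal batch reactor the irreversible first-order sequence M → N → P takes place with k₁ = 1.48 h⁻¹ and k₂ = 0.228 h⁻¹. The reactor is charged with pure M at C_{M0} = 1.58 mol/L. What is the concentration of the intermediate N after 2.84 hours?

For first-order series with pure M initially, C_N(t) = k₁C_{M0}/(k₂−k₁)·(e^(−k₁t) − e^(−k₂t)).
e^(−k₁t) = e^(−1.48×2.84) = e^(−4.203) = 0.01495; e^(−k₂t) = e^(−0.6475) = 0.5233.
C_N = 1.48×1.58/(0.228−1.48) × (0.01495−0.5233) = (-1.868)×(-0.5084) = 0.9495 mol/L.

0.950 mol/L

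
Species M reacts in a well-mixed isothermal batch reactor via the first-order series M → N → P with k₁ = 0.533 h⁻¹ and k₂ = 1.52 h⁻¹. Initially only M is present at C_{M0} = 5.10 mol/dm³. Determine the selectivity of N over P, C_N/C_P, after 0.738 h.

Solving the coupled first-order balances gives C_N(t) = [k₁/(k₂−k₁)]·C_{M0}·(e^(−k₁t) − e^(−k₂t)).
e^(−k₁t) = e^(−0.533×0.738) = e^(−0.3934) = 0.6748; e^(−k₂t) = e^(−1.122) = 0.3257.
C_N = 0.533×5.10/(1.52−0.533) × (0.6748−0.3257) = 2.754×0.3491 = 0.9614 mol/dm³.
C_M = C_{M0}e^(−k₁t) = 3.441 mol/dm³, so C_P = C_{M0}−C_M−C_N = 0.6972 mol/dm³; C_N/C_P = 1.38.

1.38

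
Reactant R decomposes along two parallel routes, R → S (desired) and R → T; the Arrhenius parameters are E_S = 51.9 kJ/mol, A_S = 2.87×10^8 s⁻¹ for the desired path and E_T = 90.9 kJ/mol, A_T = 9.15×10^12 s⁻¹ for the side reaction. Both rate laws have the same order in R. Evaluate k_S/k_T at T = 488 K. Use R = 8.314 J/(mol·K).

0.469

Since both paths have the same order in R, the concentration cancels and S_{S/T} = k_S/k_T = (A_S/A_T)·exp[(E_T−E_S)/(RT)].
(E_T−E_S)/(RT) = (90.9−51.9)×10³/(8.314×488) = 39000/4057 = 9.612.
k_S/k_T = (2.87×10^8/9.15×10^12)·exp(9.612) = 3.137×10^-5 × 14950 = 0.469.
Since E_S < E_T, lowering the temperature improves selectivity toward S.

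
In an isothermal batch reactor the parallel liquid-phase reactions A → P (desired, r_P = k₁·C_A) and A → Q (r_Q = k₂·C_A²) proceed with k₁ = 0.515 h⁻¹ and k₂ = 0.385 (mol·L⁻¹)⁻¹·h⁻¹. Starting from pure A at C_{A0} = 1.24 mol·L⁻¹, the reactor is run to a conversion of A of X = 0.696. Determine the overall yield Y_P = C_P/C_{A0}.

C_A = C_{A0}(1−X) = 0.3770 mol·L⁻¹.
Along a PFR/batch, dC_P/dC_A = −r_P/(r_P+r_Q) = −k₁/(k₁+k₂·C_A).
Integrating from C_{A0} to C_A: C_P = (0.515/0.385)·ln[(0.515+0.385·1.24)/(0.515+0.385·0.377)] = 1.338·ln(0.9924/0.6601) = 0.5454 mol·L⁻¹.
Y_P = C_P/C_{A0} = 0.5454/1.24 = 0.440.

0.440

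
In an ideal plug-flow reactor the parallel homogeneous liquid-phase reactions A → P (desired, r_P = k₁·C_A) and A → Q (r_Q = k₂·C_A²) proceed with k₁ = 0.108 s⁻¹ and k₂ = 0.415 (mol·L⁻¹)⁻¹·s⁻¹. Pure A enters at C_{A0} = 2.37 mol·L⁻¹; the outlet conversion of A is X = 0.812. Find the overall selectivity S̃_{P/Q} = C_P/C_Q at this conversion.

0.216

C_A = C_{A0}(1−X) = 0.4456 mol·L⁻¹.
Along a PFR/batch, dC_P/dC_A = −r_P/(r_P+r_Q) = −k₁/(k₁+k₂·C_A).
Integrating from C_{A0} to C_A: C_P = (0.108/0.415)·ln[(0.108+0.415·2.37)/(0.108+0.415·0.446)] = 0.2602·ln(1.092/0.2929) = 0.3423 mol·L⁻¹.
C_Q = (C_{A0}−C_A)−C_P = 1.582 mol·L⁻¹; S̃_{P/Q} = 0.3423/1.582 = 0.216.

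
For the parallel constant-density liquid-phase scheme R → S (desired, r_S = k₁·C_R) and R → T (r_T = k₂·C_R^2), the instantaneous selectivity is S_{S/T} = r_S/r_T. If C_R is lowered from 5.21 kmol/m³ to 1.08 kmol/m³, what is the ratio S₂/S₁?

S_{S/T} = (k₁/k₂)·C_R⁻¹, so S₂/S₁ = (C_{R,2}/C_{R,1})⁻¹.
= 5.21/1.08 = 4.82.
Selectivity toward S rises as C_R falls — low-concentration operation is favoured.

4.82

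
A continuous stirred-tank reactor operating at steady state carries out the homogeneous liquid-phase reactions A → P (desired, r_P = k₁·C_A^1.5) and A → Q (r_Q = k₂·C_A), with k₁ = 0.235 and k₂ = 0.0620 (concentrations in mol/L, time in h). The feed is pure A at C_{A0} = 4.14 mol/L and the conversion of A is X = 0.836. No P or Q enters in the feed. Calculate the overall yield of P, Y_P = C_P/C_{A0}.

Exit C_A = C_{A0}(1−X) = 4.14×0.164 = 0.6790 mol/L.
A CSTR operates uniformly at the exit composition, giving r_P = 0.1315 and r_Q = 0.04210 (each k·C_A^n at C_A = 0.6790).
Fraction of consumed A going to P: r_P/(r_P+r_Q) = 0.7575.
C_P = 0.7575·C_{A0}·X = 0.7575×4.14×0.836 = 2.62 mol/L; Y_P = C_P/C_{A0} = 0.633.

0.633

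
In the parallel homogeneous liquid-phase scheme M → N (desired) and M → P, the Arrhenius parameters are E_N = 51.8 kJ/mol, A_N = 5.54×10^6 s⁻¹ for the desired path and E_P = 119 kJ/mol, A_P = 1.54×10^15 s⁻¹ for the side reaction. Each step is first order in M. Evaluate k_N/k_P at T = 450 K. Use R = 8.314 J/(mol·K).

With equal orders, S_{N/P} = k_N/k_P = (A_N/A_P)·exp[(E_P−E_N)/(RT)].
(E_P−E_N)/(RT) = (119−51.8)×10³/(8.314×450) = 67200/3741 = 17.96.
k_N/k_P = (5.54×10^6/1.54×10^15)·exp(17.96) = 3.597×10^-9 × 6.319×10^7 = 0.227.
Since E_N < E_P, lowering the temperature improves selectivity toward N.

0.227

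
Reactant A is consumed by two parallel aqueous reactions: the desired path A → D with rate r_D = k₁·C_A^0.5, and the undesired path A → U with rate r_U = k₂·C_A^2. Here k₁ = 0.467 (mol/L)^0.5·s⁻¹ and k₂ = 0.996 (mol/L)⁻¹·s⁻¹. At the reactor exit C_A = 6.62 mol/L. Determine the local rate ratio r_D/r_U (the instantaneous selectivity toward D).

S_{D/U} = r_D/r_U = (k₁·C_A^0.5)/(k₂·C_A^2) = (k₁/k₂)·C_A^-1.5.
= (0.467×6.620^0.5) / (0.996×6.620^2) = 1.202/43.65 = 0.0275.
The undesired path is higher order in A, so low C_A (CSTR or dilute feed) favours D.

0.0275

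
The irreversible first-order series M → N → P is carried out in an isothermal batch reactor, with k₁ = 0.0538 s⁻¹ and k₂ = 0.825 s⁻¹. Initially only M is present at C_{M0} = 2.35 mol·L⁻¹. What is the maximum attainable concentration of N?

0.127 mol·L⁻¹

At the optimum, C_{N,max}/C_{M0} = (k₁/k₂)^[k₂/(k₂−k₁)].
= (0.0538/0.825)^(0.825/(0.825−0.0538)) = (0.06521)^(1.070) = 0.05390.
C_{N,max} = 0.05390×2.35 = 0.127 mol·L⁻¹.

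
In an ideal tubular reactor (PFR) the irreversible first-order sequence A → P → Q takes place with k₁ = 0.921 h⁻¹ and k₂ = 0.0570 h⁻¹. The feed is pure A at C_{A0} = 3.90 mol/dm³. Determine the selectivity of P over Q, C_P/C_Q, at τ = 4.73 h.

4.29

For first-order series with pure A initially, C_P(τ) = k₁C_{A0}/(k₂−k₁)·(e^(−k₁τ) − e^(−k₂τ)).
e^(−k₁τ) = e^(−0.921×4.73) = e^(−4.356) = 0.01283; e^(−k₂τ) = e^(−0.2696) = 0.7637.
C_P = 0.921×3.90/(0.0570−0.921) × (0.01283−0.7637) = (-4.157)×(-0.7509) = 3.122 mol/dm³.
C_A = C_{A0}e^(−k₁τ) = 0.05002 mol/dm³, so C_Q = C_{A0}−C_A−C_P = 0.7285 mol/dm³; C_P/C_Q = 4.29.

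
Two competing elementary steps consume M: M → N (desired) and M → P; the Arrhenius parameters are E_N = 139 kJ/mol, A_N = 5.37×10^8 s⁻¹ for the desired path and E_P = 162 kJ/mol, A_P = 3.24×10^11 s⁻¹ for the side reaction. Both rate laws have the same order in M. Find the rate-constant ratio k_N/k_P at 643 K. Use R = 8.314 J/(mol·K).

With equal orders, S_{N/P} = k_N/k_P = (A_N/A_P)·exp[(E_P−E_N)/(RT)].
(E_P−E_N)/(RT) = (162−139)×10³/(8.314×643) = 23000/5346 = 4.302.
k_N/k_P = (5.37×10^8/3.24×10^11)·exp(4.302) = 0.001657 × 73.87 = 0.122.

0.122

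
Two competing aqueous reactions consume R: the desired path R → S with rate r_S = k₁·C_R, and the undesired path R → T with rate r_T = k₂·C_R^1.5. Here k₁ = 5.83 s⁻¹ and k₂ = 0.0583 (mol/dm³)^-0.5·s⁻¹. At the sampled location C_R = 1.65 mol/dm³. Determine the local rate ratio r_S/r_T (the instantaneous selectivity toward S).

77.8

S_{S/T} = r_S/r_T = (k₁·C_R)/(k₂·C_R^1.5) = (k₁/k₂)·C_R^-0.5.
= (5.83×1.650) / (0.0583×1.650^1.5) = 9.620/0.1236 = 77.8.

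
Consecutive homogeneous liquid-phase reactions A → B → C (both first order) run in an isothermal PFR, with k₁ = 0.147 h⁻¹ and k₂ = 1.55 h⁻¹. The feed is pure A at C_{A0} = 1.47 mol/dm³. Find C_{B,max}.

0.109 mol/dm³

For a first-order series the maximum intermediate yield is C_{B,max}/C_{A0} = (k₁/k₂)^[k₂/(k₂−k₁)].
= (0.147/1.55)^(1.55/(1.55−0.147)) = (0.09484)^(1.105) = 0.07410.
C_{B,max} = 0.07410×1.47 = 0.109 mol/dm³.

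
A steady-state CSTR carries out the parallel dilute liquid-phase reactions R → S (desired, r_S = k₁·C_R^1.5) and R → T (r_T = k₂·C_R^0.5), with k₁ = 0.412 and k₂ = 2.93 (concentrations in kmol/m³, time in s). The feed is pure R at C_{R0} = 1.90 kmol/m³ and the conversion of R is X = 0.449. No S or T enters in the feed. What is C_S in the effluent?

0.109 kmol/m³

Exit C_R = C_{R0}(1−X) = 1.90×0.551 = 1.047 kmol/m³.
In a CSTR the entire volume is at exit conditions, so r_S = 0.412×1.047^1.5 = 0.4413 and r_T = 2.93×1.047^0.5 = 2.998.
Fraction of consumed R going to S: r_S/(r_S+r_T) = 0.1283.
C_S = 0.1283·C_{R0}·X = 0.1283×1.90×0.449 = 0.109 kmol/m³.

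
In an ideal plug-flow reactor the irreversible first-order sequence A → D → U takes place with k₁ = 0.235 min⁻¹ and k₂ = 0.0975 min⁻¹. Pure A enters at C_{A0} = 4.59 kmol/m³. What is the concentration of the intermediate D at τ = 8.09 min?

The intermediate concentration in a first-order A→B→C sequence is C_D = k₁C_{A0}(e^(−k₁τ) − e^(−k₂τ))/(k₂−k₁).
e^(−k₁τ) = e^(−0.235×8.09) = e^(−1.901) = 0.1494; e^(−k₂τ) = e^(−0.7888) = 0.4544.
C_D = 0.235×4.59/(0.0975−0.235) × (0.1494−0.4544) = (-7.845)×(-0.3050) = 2.393 kmol/m³.

2.39 kmol/m³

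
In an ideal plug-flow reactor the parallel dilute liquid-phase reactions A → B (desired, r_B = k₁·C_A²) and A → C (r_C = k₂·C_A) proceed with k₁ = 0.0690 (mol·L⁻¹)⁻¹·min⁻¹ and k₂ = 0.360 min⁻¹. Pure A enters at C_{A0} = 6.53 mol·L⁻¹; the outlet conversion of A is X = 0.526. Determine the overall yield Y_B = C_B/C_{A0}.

C_A = C_{A0}(1−X) = 3.095 mol·L⁻¹.
Along a PFR/batch, dC_C/dC_A = −r_C/(r_B+r_C) = −k₂/(k₂+k₁·C_A).
Integrating from C_{A0} to C_A: C_C = (0.360/0.0690)·ln[(0.360+0.0690·6.53)/(0.360+0.0690·3.10)] = 5.217·ln(0.8106/0.5736) = 1.804 mol·L⁻¹.
Then C_B = (C_{A0}−C_A) − C_C = 3.435 − 1.804 = 1.630 mol·L⁻¹.
Y_B = C_B/C_{A0} = 1.630/6.53 = 0.250.

0.250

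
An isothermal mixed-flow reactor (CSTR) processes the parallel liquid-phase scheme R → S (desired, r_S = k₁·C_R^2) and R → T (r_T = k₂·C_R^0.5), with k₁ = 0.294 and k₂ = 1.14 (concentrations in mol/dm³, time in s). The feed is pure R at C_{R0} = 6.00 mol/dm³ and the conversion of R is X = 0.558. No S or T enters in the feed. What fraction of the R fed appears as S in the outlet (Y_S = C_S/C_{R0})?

0.294

Exit C_R = C_{R0}(1−X) = 6.00×0.442 = 2.652 mol/dm³.
A CSTR operates uniformly at the exit composition, giving r_S = 2.068 and r_T = 1.856 (each k·C_R^n at C_R = 2.652).
Fraction of consumed R going to S: r_S/(r_S+r_T) = 0.5269.
C_S = 0.5269·C_{R0}·X = 0.5269×6.00×0.558 = 1.76 mol/dm³; Y_S = C_S/C_{R0} = 0.294.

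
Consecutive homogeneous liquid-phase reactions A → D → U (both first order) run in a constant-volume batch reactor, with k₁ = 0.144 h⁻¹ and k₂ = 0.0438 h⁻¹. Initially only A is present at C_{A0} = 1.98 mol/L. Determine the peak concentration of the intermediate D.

Evaluating C_D at t_opt = ln(k₂/k₁)/(k₂−k₁) gives C_{D,max}/C_{A0} = (k₁/k₂)^[k₂/(k₂−k₁)].
= (0.144/0.0438)^(0.0438/(0.0438−0.144)) = (3.288)^(-0.4371) = 0.5944.
C_{D,max} = 0.5944×1.98 = 1.18 mol/L.

1.18 mol/L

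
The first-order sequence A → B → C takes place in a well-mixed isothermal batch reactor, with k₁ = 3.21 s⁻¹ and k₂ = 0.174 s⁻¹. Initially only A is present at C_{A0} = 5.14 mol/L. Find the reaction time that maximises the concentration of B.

For first-order series the maximum of C_B occurs at t_opt = ln(k₂/k₁)/(k₂−k₁).
= ln(0.174/3.21)/(0.174−3.21) = ln(0.05421)/-3.036 = -2.915/-3.036 = 0.960 s.

0.960 s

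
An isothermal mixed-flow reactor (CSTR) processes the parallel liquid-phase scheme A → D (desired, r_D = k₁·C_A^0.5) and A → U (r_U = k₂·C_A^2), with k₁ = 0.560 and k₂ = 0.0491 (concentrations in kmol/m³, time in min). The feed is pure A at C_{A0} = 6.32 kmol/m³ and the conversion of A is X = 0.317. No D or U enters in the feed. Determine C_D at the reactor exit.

Exit C_A = C_{A0}(1−X) = 6.32×0.683 = 4.317 kmol/m³.
In a CSTR the entire volume is at exit conditions, so r_D = 0.560×4.317^0.5 = 1.163 and r_U = 0.0491×4.317^2 = 0.9149.
Fraction of consumed A going to D: r_D/(r_D+r_U) = 0.5598.
C_D = 0.5598·C_{A0}·X = 0.5598×6.32×0.317 = 1.12 kmol/m³.

1.12 kmol/m³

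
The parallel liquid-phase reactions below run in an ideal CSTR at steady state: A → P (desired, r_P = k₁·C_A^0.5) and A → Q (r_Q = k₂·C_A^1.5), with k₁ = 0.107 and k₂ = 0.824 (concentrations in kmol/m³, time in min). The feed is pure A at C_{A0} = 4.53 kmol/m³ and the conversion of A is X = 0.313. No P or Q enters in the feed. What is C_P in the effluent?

Exit C_A = C_{A0}(1−X) = 4.53×0.687 = 3.112 kmol/m³.
A CSTR operates uniformly at the exit composition, giving r_P = 0.1888 and r_Q = 4.524 (each k·C_A^n at C_A = 3.112).
Fraction of consumed A going to P: r_P/(r_P+r_Q) = 0.04005.
C_P = 0.04005·C_{A0}·X = 0.04005×4.53×0.313 = 0.0568 kmol/m³.

0.0568 kmol/m³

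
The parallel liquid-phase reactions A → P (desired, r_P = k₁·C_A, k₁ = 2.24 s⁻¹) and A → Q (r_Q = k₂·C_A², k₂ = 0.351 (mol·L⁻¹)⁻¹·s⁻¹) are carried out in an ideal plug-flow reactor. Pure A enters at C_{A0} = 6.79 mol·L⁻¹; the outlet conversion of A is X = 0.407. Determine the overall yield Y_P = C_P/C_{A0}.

0.221

C_A = C_{A0}(1−X) = 4.026 mol·L⁻¹.
Along a PFR/batch, dC_P/dC_A = −r_P/(r_P+r_Q) = −k₁/(k₁+k₂·C_A).
Integrating from C_{A0} to C_A: C_P = (2.24/0.351)·ln[(2.24+0.351·6.79)/(2.24+0.351·4.03)] = 6.382·ln(4.623/3.653) = 1.503 mol·L⁻¹.
Y_P = C_P/C_{A0} = 1.503/6.79 = 0.221.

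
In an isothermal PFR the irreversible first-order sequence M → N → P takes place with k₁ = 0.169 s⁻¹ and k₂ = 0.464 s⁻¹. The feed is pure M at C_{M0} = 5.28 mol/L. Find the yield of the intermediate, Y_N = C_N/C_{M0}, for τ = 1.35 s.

For first-order series with pure M initially, C_N(τ) = k₁C_{M0}/(k₂−k₁)·(e^(−k₁τ) − e^(−k₂τ)).
e^(−k₁τ) = e^(−0.169×1.35) = e^(−0.2282) = 0.7960; e^(−k₂τ) = e^(−0.6264) = 0.5345.
C_N = 0.169×5.28/(0.464−0.169) × (0.7960−0.5345) = 3.025×0.2615 = 0.7910 mol/L.
Y_N = C_N/C_{M0} = 0.7910/5.28 = 0.150.

0.150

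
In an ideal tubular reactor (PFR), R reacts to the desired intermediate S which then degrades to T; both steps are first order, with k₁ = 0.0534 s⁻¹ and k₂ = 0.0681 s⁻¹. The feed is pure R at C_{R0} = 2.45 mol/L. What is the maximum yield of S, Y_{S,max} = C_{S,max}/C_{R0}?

0.324

Evaluating C_S at τ_opt = ln(k₂/k₁)/(k₂−k₁) gives C_{S,max}/C_{R0} = (k₁/k₂)^[k₂/(k₂−k₁)].
= (0.0534/0.0681)^(0.0681/(0.0681−0.0534)) = (0.7841)^(4.633) = 0.3242.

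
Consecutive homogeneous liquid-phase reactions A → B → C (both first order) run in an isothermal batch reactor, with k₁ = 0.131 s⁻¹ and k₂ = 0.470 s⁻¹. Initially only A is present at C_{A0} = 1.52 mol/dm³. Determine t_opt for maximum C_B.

The intermediate peaks when r₁ = r₂, i.e. k₁e^(−k₁t) = k₂e^(−k₂t), giving t_opt = ln(k₂/k₁)/(k₂−k₁).
= ln(0.470/0.131)/(0.470−0.131) = ln(3.588)/0.3390 = 1.278/0.3390 = 3.77 s.

3.77 s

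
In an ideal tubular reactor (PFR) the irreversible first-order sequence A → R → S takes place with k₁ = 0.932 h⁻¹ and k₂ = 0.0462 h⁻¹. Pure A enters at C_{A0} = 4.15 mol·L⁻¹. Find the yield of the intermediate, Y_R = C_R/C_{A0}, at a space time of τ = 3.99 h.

0.849

For first-order series with pure A initially, C_R(τ) = k₁C_{A0}/(k₂−k₁)·(e^(−k₁τ) − e^(−k₂τ)).
e^(−k₁τ) = e^(−0.932×3.99) = e^(−3.719) = 0.02427; e^(−k₂τ) = e^(−0.1843) = 0.8317.
C_R = 0.932×4.15/(0.0462−0.932) × (0.02427−0.8317) = (-4.366)×(-0.8074) = 3.525 mol·L⁻¹.
Y_R = C_R/C_{A0} = 3.525/4.15 = 0.849.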